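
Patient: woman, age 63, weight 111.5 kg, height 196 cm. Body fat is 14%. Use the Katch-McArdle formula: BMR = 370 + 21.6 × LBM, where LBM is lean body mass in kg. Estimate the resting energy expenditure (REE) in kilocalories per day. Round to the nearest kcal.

LBM = 111.5 × (1 − 0.14) = 95.89 kg. Katch-McArdle: BMR = 370 + 21.6 × 95.89 = 2441.224 kcal/day.

2441 kilocalories per day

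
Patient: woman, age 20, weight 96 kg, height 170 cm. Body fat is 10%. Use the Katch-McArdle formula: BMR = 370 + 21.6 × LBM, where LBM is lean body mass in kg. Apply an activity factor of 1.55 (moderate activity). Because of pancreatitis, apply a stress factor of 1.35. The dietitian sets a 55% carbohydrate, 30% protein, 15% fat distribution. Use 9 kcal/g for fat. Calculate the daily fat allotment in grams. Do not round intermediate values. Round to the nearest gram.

LBM = 96 × (1 − 0.1) = 86.4 kg. Katch-McArdle: BMR = 370 + 21.6 × 86.4 = 2236.24 kcal/day.
TEE = 2236.24 × 1.55 = 3466.172 kcal/day.
With stress factor 1.35: 3466.172 × 1.35 = 4679.3322 kcal/day.
Fat energy = 15% × 4679.3322 = 701.8998 kcal.
Fat = 701.8998 ÷ 9 kcal/g = 77.9889 g.

78 g/day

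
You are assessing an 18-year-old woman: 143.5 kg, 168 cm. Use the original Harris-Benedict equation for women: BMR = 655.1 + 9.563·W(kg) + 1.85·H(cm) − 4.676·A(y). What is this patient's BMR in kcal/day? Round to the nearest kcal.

Harris-Benedict: BMR = 655.1 + 9.563(143.5) + 1.85(168) − 4.676(18) = 2254.0225 kcal/day.

2254 kcal/day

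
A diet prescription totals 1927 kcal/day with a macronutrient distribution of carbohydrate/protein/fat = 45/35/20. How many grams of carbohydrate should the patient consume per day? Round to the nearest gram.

Carbohydrate energy = 45% × 1927 = 867.15 kcal.
At 4 kcal/g: 867.15 ÷ 4 = 216.7875 g.

217 g/day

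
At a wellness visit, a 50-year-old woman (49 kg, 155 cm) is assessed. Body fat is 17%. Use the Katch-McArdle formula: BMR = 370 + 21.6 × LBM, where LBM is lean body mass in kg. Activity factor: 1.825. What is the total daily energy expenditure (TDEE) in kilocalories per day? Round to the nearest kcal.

2278 kilocalories per day

LBM = 49 × (1 − 0.17) = 40.67 kg. Katch-McArdle: BMR = 370 + 21.6 × 40.67 = 1248.472 kcal/day.
TEE = BMR × activity factor = 1248.472 × 1.825 = 2278.4614 kcal/day.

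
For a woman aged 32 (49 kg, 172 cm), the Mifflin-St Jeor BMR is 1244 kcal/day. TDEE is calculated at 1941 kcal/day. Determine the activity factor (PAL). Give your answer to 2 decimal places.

Activity factor = TEE ÷ BMR = 1941 ÷ 1244 = 1.56.

1.56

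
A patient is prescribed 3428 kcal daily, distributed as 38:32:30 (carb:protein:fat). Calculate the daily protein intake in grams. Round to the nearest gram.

Protein energy = 32% × 3428 = 1096.96 kcal.
At 4 kcal/g: 1096.96 ÷ 4 = 274.24 g.

274 g/day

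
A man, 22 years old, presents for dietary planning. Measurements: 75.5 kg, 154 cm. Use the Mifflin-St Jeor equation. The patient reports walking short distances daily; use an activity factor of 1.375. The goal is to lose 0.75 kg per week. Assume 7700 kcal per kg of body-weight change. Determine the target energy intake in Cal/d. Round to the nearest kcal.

Mifflin-St Jeor (male): BMR = 10(75.5) + 6.25(154) − 5(22) + 5 = 755 + 962.5 − 110 + 5 = 1612.5 kcal/day.
TEE = 1612.5 × 1.375 = 2217.1875 kcal/day.
Required daily deficit = 0.75 × 7700 ÷ 7 = 825 kcal/day.
Target intake = 2217.1875 − 825 = 1392.1875 kcal/day.

1392 Cal/d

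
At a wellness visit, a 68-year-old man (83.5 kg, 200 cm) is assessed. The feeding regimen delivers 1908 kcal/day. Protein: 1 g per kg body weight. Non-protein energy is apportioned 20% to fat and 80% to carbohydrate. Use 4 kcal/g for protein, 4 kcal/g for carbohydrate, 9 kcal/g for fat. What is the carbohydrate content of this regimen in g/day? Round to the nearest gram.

Protein = 1 × 83.5 = 83.5 g → 83.5 × 4 = 334 kcal.
Non-protein calories = 1908 − 334 = 1574 kcal.
Fat: 20% × 1574 = 314.8 kcal; carbohydrate: 1259.2 kcal.
Carbohydrate: 1259.2 kcal ÷ 4 kcal/g = 314.8 g.

315 g/day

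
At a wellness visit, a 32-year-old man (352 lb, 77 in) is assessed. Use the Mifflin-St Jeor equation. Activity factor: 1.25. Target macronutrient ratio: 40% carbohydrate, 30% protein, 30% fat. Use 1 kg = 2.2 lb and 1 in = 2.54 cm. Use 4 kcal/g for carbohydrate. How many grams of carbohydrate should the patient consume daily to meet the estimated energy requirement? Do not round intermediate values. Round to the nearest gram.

333 g/day

Convert to metric: weight = 352 ÷ 2.2 = 160 kg; height = 77 × 2.54 = 195.58 cm.
Mifflin-St Jeor (male): BMR = 10(160) + 6.25(195.58) − 5(32) + 5 = 1600 + 1222.375 − 160 + 5 = 2667.375 kcal/day.
TEE = 2667.375 × 1.25 = 3334.2188 kcal/day.
Carbohydrate energy = 40% × 3334.2188 = 1333.6875 kcal.
Carbohydrate = 1333.6875 ÷ 4 kcal/g = 333.4219 g.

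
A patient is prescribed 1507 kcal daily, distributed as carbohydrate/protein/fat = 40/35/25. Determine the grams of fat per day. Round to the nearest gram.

42 g/day

Fat energy = 25% × 1507 = 376.75 kcal.
At 9 kcal/g: 376.75 ÷ 9 = 41.8611 g.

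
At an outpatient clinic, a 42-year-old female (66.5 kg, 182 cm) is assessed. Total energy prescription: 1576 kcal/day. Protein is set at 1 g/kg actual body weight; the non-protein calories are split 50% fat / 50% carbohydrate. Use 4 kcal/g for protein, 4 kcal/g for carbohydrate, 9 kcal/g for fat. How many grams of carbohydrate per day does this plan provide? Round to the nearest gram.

164 g/day

Protein = 1 × 66.5 = 66.5 g → 66.5 × 4 = 266 kcal.
Non-protein calories = 1576 − 266 = 1310 kcal.
Fat: 50% × 1310 = 655 kcal; carbohydrate: 655 kcal.
Carbohydrate: 655 kcal ÷ 4 kcal/g = 163.75 g.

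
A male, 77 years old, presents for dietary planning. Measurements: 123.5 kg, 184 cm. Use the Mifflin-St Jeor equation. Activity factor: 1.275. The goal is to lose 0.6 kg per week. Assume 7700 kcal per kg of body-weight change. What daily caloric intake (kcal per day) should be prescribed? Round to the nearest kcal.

Mifflin-St Jeor (male): BMR = 10(123.5) + 6.25(184) − 5(77) + 5 = 1235 + 1150 − 385 + 5 = 2005 kcal/day.
TEE = 2005 × 1.275 = 2556.375 kcal/day.
Required daily deficit = 0.6 × 7700 ÷ 7 = 660 kcal/day.
Target intake = 2556.375 − 660 = 1896.375 kcal/day.

1896 kcal per day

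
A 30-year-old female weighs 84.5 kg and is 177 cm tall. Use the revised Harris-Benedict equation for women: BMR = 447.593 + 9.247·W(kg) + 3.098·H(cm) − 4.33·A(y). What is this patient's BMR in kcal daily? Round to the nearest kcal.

Harris-Benedict: BMR = 447.593 + 9.247(84.5) + 3.098(177) − 4.33(30) = 1647.4105 kcal/day.

1647 kcal daily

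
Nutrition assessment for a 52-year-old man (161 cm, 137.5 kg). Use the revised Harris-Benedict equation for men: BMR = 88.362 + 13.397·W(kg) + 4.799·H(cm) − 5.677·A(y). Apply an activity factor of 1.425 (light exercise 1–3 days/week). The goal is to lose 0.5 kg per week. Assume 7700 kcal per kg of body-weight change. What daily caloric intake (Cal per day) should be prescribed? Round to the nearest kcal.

Harris-Benedict: BMR = 88.362 + 13.397(137.5) + 4.799(161) − 5.677(52) = 2407.8845 kcal/day.
TEE = 2407.8845 × 1.425 = 3431.2354 kcal/day.
Required daily deficit = 0.5 × 7700 ÷ 7 = 550 kcal/day.
Target intake = 3431.2354 − 550 = 2881.2354 kcal/day.

2881 Cal per day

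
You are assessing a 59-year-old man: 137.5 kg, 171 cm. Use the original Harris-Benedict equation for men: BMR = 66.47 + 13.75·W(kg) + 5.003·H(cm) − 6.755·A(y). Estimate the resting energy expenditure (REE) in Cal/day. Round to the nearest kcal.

2414 Cal/day

Harris-Benedict: BMR = 66.47 + 13.75(137.5) + 5.003(171) − 6.755(59) = 2414.063 kcal/day.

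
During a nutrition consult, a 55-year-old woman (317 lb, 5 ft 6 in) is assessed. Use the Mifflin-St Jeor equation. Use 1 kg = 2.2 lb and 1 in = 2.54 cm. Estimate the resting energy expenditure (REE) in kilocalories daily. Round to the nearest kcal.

2053 kilocalories daily

Convert to metric: weight = 317 ÷ 2.2 = 144.0909 kg; height = (5×12 + 6) × 2.54 = 66 × 2.54 = 167.64 cm.
Mifflin-St Jeor (female): BMR = 10(144.0909) + 6.25(167.64) − 5(55) − 161 = 1440.9091 + 1047.75 − 275 − 161 = 2052.6591 kcal/day.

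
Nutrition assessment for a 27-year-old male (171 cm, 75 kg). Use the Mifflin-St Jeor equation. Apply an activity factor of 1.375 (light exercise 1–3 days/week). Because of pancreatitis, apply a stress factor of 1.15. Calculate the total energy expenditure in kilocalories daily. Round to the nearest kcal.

Mifflin-St Jeor (male): BMR = 10(75) + 6.25(171) − 5(27) + 5 = 750 + 1068.75 − 135 + 5 = 1688.75 kcal/day.
TEE = BMR × activity factor = 1688.75 × 1.375 = 2322.0313 kcal/day.
Apply stress factor: 2322.0313 × 1.15 = 2670.3359 kcal/day.

2670 kilocalories daily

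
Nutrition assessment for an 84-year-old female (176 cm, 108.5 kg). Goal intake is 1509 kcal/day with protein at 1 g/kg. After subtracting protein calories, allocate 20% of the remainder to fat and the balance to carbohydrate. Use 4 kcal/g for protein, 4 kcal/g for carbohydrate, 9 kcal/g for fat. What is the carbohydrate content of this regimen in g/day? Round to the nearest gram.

Protein = 1 × 108.5 = 108.5 g → 108.5 × 4 = 434 kcal.
Non-protein calories = 1509 − 434 = 1075 kcal.
Fat: 20% × 1075 = 215 kcal; carbohydrate: 860 kcal.
Carbohydrate: 860 kcal ÷ 4 kcal/g = 215 g.

215 g/day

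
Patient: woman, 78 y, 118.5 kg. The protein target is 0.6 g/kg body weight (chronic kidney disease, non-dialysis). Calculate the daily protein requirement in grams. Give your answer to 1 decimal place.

Protein = 0.6 g/kg × 118.5 kg = 71.1 g/day.

71.1 g/day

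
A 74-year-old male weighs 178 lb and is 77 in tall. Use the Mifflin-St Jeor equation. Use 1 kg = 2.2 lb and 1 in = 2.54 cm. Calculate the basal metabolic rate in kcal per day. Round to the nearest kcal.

1666 kcal per day

Convert to metric: weight = 178 ÷ 2.2 = 80.9091 kg; height = 77 × 2.54 = 195.58 cm.
Mifflin-St Jeor (male): BMR = 10(80.9091) + 6.25(195.58) − 5(74) + 5 = 809.0909 + 1222.375 − 370 + 5 = 1666.4659 kcal/day.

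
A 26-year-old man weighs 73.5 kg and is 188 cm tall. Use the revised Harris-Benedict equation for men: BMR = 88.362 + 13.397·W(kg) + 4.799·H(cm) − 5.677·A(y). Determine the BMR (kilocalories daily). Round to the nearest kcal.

Harris-Benedict: BMR = 88.362 + 13.397(73.5) + 4.799(188) − 5.677(26) = 1827.6515 kcal/day.

1828 kilocalories daily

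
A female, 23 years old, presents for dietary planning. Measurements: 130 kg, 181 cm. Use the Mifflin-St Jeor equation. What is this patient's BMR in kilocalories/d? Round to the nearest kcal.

Mifflin-St Jeor (female): BMR = 10(130) + 6.25(181) − 5(23) − 161 = 1300 + 1131.25 − 115 − 161 = 2155.25 kcal/day.

2155 kilocalories/d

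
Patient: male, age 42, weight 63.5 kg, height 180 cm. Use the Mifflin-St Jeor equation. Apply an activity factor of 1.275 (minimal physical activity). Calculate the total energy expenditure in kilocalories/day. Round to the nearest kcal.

1983 kilocalories/day

Mifflin-St Jeor (male): BMR = 10(63.5) + 6.25(180) − 5(42) + 5 = 635 + 1125 − 210 + 5 = 1555 kcal/day.
TEE = BMR × activity factor = 1555 × 1.275 = 1982.625 kcal/day.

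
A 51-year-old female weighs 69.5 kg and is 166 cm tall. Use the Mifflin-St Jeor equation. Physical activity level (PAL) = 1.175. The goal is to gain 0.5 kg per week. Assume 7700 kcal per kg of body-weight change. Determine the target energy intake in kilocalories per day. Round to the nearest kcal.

2097 kilocalories per day

Mifflin-St Jeor (female): BMR = 10(69.5) + 6.25(166) − 5(51) − 161 = 695 + 1037.5 − 255 − 161 = 1316.5 kcal/day.
TEE = 1316.5 × 1.175 = 1546.8875 kcal/day.
Required daily surplus = 0.5 × 7700 ÷ 7 = 550 kcal/day.
Target intake = 1546.8875 + 550 = 2096.8875 kcal/day.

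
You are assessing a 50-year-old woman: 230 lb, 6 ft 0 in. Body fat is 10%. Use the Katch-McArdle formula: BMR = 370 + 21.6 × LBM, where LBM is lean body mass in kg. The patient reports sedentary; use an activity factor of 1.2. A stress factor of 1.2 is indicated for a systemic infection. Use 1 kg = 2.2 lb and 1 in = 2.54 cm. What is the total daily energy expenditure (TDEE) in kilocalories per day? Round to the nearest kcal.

3459 kilocalories per day

Convert to metric: weight = 230 ÷ 2.2 = 104.5455 kg; height = (6×12 + 0) × 2.54 = 72 × 2.54 = 182.88 cm.
LBM = 104.5455 × (1 − 0.1) = 94.0909 kg. Katch-McArdle: BMR = 370 + 21.6 × 94.0909 = 2402.3636 kcal/day.
TEE = BMR × activity factor = 2402.3636 × 1.2 = 2882.8364 kcal/day.
Apply stress factor: 2882.8364 × 1.2 = 3459.4036 kcal/day.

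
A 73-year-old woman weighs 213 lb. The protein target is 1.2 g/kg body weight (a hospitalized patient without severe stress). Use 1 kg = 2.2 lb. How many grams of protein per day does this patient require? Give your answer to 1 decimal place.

Weight in kg = 213 ÷ 2.2 = 96.8182 kg.
Protein = 1.2 g/kg × 96.8182 kg = 116.1818 g/day.

116.2 g/day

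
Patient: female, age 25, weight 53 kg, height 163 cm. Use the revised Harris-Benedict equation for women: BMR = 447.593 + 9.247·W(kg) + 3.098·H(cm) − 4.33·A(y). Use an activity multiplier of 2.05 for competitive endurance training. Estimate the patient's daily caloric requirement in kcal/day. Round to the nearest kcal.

Harris-Benedict: BMR = 447.593 + 9.247(53) + 3.098(163) − 4.33(25) = 1334.408 kcal/day.
TEE = BMR × activity factor = 1334.408 × 2.05 = 2735.5364 kcal/day.

2736 kcal/day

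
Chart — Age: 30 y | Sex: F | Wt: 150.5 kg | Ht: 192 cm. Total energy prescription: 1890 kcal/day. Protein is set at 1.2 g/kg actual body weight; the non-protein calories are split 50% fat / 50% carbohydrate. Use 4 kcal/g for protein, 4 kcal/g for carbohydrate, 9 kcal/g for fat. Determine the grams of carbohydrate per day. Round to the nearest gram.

146 g/day

Protein = 1.2 × 150.5 = 180.6 g → 180.6 × 4 = 722.4 kcal.
Non-protein calories = 1890 − 722.4 = 1167.6 kcal.
Fat: 50% × 1167.6 = 583.8 kcal; carbohydrate: 583.8 kcal.
Carbohydrate: 583.8 kcal ÷ 4 kcal/g = 145.95 g.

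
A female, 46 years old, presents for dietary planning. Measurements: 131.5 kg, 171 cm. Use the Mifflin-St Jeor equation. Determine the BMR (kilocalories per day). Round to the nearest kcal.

1993 kilocalories per day

Mifflin-St Jeor (female): BMR = 10(131.5) + 6.25(171) − 5(46) − 161 = 1315 + 1068.75 − 230 − 161 = 1992.75 kcal/day.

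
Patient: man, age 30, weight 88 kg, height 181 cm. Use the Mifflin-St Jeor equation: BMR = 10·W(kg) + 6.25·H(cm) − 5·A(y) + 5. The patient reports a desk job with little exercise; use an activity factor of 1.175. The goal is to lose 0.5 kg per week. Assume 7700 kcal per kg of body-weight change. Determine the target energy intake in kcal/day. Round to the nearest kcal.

1643 kcal/day

Mifflin-St Jeor (male): BMR = 10(88) + 6.25(181) − 5(30) + 5 = 880 + 1131.25 − 150 + 5 = 1866.25 kcal/day.
TEE = 1866.25 × 1.175 = 2192.8438 kcal/day.
Required daily deficit = 0.5 × 7700 ÷ 7 = 550 kcal/day.
Target intake = 2192.8438 − 550 = 1642.8438 kcal/day.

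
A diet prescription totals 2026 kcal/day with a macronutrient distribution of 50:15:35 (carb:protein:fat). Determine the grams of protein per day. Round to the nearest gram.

Protein energy = 15% × 2026 = 303.9 kcal.
At 4 kcal/g: 303.9 ÷ 4 = 75.975 g.

76 g/day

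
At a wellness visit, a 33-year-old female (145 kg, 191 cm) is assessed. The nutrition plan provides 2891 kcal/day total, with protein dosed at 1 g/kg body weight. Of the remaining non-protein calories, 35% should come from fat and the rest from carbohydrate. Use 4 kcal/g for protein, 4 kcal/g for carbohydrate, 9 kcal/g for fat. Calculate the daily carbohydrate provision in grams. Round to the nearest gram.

376 g/day

Protein = 1 × 145 = 145 g → 145 × 4 = 580 kcal.
Non-protein calories = 2891 − 580 = 2311 kcal.
Fat: 35% × 2311 = 808.85 kcal; carbohydrate: 1502.15 kcal.
Carbohydrate: 1502.15 kcal ÷ 4 kcal/g = 375.5375 g.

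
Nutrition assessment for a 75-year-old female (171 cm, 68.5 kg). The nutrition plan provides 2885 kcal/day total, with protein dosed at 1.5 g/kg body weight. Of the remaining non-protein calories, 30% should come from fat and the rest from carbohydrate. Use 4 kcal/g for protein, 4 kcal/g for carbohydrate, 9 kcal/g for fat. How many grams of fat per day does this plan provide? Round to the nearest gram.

Protein = 1.5 × 68.5 = 102.75 g → 102.75 × 4 = 411 kcal.
Non-protein calories = 2885 − 411 = 2474 kcal.
Fat: 30% × 2474 = 742.2 kcal; carbohydrate: 1731.8 kcal.
Fat: 742.2 kcal ÷ 9 kcal/g = 82.4667 g.

82 g/day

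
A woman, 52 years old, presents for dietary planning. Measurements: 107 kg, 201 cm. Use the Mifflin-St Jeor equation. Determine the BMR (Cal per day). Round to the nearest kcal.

Mifflin-St Jeor (female): BMR = 10(107) + 6.25(201) − 5(52) − 161 = 1070 + 1256.25 − 260 − 161 = 1905.25 kcal/day.

1905 Cal per day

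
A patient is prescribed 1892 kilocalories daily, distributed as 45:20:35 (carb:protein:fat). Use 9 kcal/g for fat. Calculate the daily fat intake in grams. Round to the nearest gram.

Fat energy = 35% × 1892 = 662.2 kcal.
At 9 kcal/g: 662.2 ÷ 9 = 73.5778 g.

74 g/day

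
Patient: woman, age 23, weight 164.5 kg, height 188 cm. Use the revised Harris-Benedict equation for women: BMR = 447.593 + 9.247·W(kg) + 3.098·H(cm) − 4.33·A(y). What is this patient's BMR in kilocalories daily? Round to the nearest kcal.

2452 kilocalories daily

Harris-Benedict: BMR = 447.593 + 9.247(164.5) + 3.098(188) − 4.33(23) = 2451.5585 kcal/day.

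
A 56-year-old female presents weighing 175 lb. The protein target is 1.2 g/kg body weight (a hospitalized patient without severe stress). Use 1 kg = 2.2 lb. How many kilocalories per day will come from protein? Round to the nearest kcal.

Weight in kg = 175 ÷ 2.2 = 79.5455 kg.
Protein = 1.2 g/kg × 79.5455 kg = 95.4545 g/day.
Protein energy = 95.4545 g × 4 kcal/g = 381.8182 kcal/day.

382 kcal/day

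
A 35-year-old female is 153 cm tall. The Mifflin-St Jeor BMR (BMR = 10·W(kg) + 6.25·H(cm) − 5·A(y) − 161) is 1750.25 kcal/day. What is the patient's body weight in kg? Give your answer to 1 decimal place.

1750.25 = 10·W + 6.25(153) − 5(35) − 161
10·W = 1750.25 − 620.25 = 1130, so W = 113 kg.

113.0 kg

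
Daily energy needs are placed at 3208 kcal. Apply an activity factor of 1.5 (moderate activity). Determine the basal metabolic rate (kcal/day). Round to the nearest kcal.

2139 kcal/day

BMR = TEE ÷ activity factor = 3208 ÷ 1.5 = 2138.6667 kcal/day.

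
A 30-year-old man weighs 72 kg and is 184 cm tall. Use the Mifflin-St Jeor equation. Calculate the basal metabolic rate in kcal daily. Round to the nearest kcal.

1725 kcal daily

Mifflin-St Jeor (male): BMR = 10(72) + 6.25(184) − 5(30) + 5 = 720 + 1150 − 150 + 5 = 1725 kcal/day.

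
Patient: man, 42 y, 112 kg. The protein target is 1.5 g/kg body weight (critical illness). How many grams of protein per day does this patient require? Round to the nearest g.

168 g/day

Protein = 1.5 g/kg × 112 kg = 168 g/day.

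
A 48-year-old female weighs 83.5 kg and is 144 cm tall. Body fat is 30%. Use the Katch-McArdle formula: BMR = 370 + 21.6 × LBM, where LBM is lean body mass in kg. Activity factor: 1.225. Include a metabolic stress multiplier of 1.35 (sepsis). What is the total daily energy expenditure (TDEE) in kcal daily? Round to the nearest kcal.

2700 kcal daily

LBM = 83.5 × (1 − 0.3) = 58.45 kg. Katch-McArdle: BMR = 370 + 21.6 × 58.45 = 1632.52 kcal/day.
TEE = BMR × activity factor = 1632.52 × 1.225 = 1999.837 kcal/day.
Apply stress factor: 1999.837 × 1.35 = 2699.78 kcal/day.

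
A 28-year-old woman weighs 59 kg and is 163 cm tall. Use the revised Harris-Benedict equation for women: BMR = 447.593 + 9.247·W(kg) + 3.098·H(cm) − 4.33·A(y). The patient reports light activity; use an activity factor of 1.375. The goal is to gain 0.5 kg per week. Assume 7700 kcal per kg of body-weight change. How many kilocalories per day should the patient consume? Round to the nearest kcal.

2443 kilocalories per day

Harris-Benedict: BMR = 447.593 + 9.247(59) + 3.098(163) − 4.33(28) = 1376.9 kcal/day.
TEE = 1376.9 × 1.375 = 1893.2375 kcal/day.
Required daily surplus = 0.5 × 7700 ÷ 7 = 550 kcal/day.
Target intake = 1893.2375 + 550 = 2443.2375 kcal/day.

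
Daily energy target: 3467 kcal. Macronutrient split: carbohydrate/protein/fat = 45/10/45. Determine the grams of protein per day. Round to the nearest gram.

Protein energy = 10% × 3467 = 346.7 kcal.
At 4 kcal/g: 346.7 ÷ 4 = 86.675 g.

87 g/day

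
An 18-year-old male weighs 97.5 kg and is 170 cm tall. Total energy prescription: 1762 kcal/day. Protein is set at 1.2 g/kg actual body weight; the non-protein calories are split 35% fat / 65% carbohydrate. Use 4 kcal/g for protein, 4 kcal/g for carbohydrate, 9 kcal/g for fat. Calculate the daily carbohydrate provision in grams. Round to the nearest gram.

Protein = 1.2 × 97.5 = 117 g → 117 × 4 = 468 kcal.
Non-protein calories = 1762 − 468 = 1294 kcal.
Fat: 35% × 1294 = 452.9 kcal; carbohydrate: 841.1 kcal.
Carbohydrate: 841.1 kcal ÷ 4 kcal/g = 210.275 g.

210 g/day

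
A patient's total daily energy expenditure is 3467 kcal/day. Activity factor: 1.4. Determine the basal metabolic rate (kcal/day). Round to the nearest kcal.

2476 kcal/day

BMR = TEE ÷ activity factor = 3467 ÷ 1.4 = 2476.4286 kcal/day.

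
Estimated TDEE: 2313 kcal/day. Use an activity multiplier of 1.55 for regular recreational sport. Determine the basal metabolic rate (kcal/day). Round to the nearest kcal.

BMR = TEE ÷ activity factor = 2313 ÷ 1.55 = 1492.2581 kcal/day.

1492 kcal/day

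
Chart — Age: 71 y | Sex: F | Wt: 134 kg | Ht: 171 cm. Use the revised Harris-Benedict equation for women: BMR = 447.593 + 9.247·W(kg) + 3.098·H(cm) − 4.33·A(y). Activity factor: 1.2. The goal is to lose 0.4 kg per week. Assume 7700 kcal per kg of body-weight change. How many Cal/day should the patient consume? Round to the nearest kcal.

Harris-Benedict: BMR = 447.593 + 9.247(134) + 3.098(171) − 4.33(71) = 1909.019 kcal/day.
TEE = 1909.019 × 1.2 = 2290.8228 kcal/day.
Required daily deficit = 0.4 × 7700 ÷ 7 = 440 kcal/day.
Target intake = 2290.8228 − 440 = 1850.8228 kcal/day.

1851 Cal/day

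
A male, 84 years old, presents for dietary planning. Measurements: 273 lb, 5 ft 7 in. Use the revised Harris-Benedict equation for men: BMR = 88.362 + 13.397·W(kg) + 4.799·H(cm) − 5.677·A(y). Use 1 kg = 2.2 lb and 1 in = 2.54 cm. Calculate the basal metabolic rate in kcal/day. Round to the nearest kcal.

2091 kcal/day

Convert to metric: weight = 273 ÷ 2.2 = 124.0909 kg; height = (5×12 + 7) × 2.54 = 67 × 2.54 = 170.18 cm.
Harris-Benedict: BMR = 88.362 + 13.397(124.0909) + 4.799(170.18) − 5.677(84) = 2090.6337 kcal/day.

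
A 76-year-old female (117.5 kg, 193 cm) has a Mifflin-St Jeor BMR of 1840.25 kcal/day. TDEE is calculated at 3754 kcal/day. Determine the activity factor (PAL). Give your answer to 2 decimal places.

2.04

Activity factor = TEE ÷ BMR = 3754 ÷ 1840.25 = 2.04.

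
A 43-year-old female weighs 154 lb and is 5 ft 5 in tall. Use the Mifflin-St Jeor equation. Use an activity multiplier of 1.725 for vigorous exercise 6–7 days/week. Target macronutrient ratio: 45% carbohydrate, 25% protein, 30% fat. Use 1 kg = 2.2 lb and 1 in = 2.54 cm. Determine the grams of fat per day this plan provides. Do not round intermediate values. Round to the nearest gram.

Convert to metric: weight = 154 ÷ 2.2 = 70 kg; height = (5×12 + 5) × 2.54 = 65 × 2.54 = 165.1 cm.
Mifflin-St Jeor (female): BMR = 10(70) + 6.25(165.1) − 5(43) − 161 = 700 + 1031.875 − 215 − 161 = 1355.875 kcal/day.
TEE = 1355.875 × 1.725 = 2338.8844 kcal/day.
Fat energy = 30% × 2338.8844 = 701.6653 kcal.
Fat = 701.6653 ÷ 9 kcal/g = 77.9628 g.

78 g/day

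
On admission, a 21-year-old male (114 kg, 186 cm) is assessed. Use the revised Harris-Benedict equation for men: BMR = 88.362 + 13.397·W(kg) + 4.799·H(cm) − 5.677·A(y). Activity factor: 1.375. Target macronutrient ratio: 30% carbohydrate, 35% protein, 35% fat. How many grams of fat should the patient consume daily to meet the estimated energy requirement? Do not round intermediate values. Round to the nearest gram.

Harris-Benedict: BMR = 88.362 + 13.397(114) + 4.799(186) − 5.677(21) = 2389.017 kcal/day.
TEE = 2389.017 × 1.375 = 3284.8984 kcal/day.
Fat energy = 35% × 3284.8984 = 1149.7144 kcal.
Fat = 1149.7144 ÷ 9 kcal/g = 127.746 g.

128 g/day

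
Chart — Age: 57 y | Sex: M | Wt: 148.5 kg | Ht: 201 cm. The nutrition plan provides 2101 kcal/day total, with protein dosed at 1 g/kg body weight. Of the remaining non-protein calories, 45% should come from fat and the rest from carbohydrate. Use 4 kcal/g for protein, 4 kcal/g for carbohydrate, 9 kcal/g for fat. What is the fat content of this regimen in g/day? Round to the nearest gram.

75 g/day

Protein = 1 × 148.5 = 148.5 g → 148.5 × 4 = 594 kcal.
Non-protein calories = 2101 − 594 = 1507 kcal.
Fat: 45% × 1507 = 678.15 kcal; carbohydrate: 828.85 kcal.
Fat: 678.15 kcal ÷ 9 kcal/g = 75.35 g.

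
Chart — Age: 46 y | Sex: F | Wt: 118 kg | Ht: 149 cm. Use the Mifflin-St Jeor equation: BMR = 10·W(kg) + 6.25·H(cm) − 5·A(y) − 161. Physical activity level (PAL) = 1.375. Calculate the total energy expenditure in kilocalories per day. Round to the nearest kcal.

2365 kilocalories per day

Mifflin-St Jeor (female): BMR = 10(118) + 6.25(149) − 5(46) − 161 = 1180 + 931.25 − 230 − 161 = 1720.25 kcal/day.
TEE = BMR × activity factor = 1720.25 × 1.375 = 2365.3438 kcal/day.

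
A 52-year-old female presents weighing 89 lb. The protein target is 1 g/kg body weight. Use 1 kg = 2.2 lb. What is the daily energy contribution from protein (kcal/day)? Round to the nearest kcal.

Weight in kg = 89 ÷ 2.2 = 40.4545 kg.
Protein = 1 g/kg × 40.4545 kg = 40.4545 g/day.
Protein energy = 40.4545 g × 4 kcal/g = 161.8182 kcal/day.

162 kcal/day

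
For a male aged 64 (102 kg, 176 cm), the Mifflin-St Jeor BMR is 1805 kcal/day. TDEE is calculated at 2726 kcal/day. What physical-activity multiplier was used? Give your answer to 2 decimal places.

1.51

Activity factor = TEE ÷ BMR = 2726 ÷ 1805 = 1.51.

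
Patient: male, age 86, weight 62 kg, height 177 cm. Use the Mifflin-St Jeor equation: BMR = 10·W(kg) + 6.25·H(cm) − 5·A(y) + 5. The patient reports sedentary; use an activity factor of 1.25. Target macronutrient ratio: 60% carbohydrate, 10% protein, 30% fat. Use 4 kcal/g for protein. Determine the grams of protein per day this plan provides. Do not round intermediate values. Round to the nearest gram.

41 g/day

Mifflin-St Jeor (male): BMR = 10(62) + 6.25(177) − 5(86) + 5 = 620 + 1106.25 − 430 + 5 = 1301.25 kcal/day.
TEE = 1301.25 × 1.25 = 1626.5625 kcal/day.
Protein energy = 10% × 1626.5625 = 162.6563 kcal.
Protein = 162.6563 ÷ 4 kcal/g = 40.6641 g.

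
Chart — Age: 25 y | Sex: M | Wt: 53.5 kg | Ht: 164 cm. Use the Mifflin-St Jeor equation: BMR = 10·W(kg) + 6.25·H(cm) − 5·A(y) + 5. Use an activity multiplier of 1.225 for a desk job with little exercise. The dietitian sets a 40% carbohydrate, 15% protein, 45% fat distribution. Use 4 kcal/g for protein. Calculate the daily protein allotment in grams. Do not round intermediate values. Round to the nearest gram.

66 g/day

Mifflin-St Jeor (male): BMR = 10(53.5) + 6.25(164) − 5(25) + 5 = 535 + 1025 − 125 + 5 = 1440 kcal/day.
TEE = 1440 × 1.225 = 1764 kcal/day.
Protein energy = 15% × 1764 = 264.6 kcal.
Protein = 264.6 ÷ 4 kcal/g = 66.15 g.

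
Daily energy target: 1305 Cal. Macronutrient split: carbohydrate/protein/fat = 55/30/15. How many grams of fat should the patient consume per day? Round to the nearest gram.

22 g/day

Fat energy = 15% × 1305 = 195.75 kcal.
At 9 kcal/g: 195.75 ÷ 9 = 21.75 g.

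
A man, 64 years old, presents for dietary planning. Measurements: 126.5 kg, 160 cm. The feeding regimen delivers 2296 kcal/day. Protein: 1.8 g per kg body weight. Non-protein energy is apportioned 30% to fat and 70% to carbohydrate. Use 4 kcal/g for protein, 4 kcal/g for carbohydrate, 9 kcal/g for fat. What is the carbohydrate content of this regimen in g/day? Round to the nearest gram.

242 g/day

Protein = 1.8 × 126.5 = 227.7 g → 227.7 × 4 = 910.8 kcal.
Non-protein calories = 2296 − 910.8 = 1385.2 kcal.
Fat: 30% × 1385.2 = 415.56 kcal; carbohydrate: 969.64 kcal.
Carbohydrate: 969.64 kcal ÷ 4 kcal/g = 242.41 g.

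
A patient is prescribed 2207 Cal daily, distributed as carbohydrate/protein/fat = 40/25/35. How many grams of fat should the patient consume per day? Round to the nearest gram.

Fat energy = 35% × 2207 = 772.45 kcal.
At 9 kcal/g: 772.45 ÷ 9 = 85.8278 g.

86 g/day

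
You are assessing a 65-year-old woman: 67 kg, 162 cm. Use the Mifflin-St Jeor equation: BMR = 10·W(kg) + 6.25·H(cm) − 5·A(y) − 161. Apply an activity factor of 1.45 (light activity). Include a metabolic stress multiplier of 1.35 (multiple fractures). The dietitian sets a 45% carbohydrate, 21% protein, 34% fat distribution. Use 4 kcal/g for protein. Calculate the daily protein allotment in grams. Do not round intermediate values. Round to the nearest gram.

123 g/day

Mifflin-St Jeor (female): BMR = 10(67) + 6.25(162) − 5(65) − 161 = 670 + 1012.5 − 325 − 161 = 1196.5 kcal/day.
TEE = 1196.5 × 1.45 = 1734.925 kcal/day.
With stress factor 1.35: 1734.925 × 1.35 = 2342.1488 kcal/day.
Protein energy = 21% × 2342.1488 = 491.8512 kcal.
Protein = 491.8512 ÷ 4 kcal/g = 122.9628 g.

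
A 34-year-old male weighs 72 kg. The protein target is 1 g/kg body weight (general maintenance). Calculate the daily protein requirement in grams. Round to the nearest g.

Protein = 1 g/kg × 72 kg = 72 g/day.

72 g/day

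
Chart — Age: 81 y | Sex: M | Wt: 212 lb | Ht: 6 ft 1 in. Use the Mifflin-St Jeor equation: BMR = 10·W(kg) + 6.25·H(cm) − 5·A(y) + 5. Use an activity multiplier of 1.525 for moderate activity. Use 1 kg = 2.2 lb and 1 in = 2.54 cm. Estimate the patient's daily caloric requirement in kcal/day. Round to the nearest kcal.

2627 kcal/day

Convert to metric: weight = 212 ÷ 2.2 = 96.3636 kg; height = (6×12 + 1) × 2.54 = 73 × 2.54 = 185.42 cm.
Mifflin-St Jeor (male): BMR = 10(96.3636) + 6.25(185.42) − 5(81) + 5 = 963.6364 + 1158.875 − 405 + 5 = 1722.5114 kcal/day.
TEE = BMR × activity factor = 1722.5114 × 1.525 = 2626.8298 kcal/day.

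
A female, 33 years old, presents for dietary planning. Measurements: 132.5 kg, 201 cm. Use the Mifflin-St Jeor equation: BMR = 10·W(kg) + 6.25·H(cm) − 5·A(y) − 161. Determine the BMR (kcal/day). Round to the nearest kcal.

2255 kcal/day

Mifflin-St Jeor (female): BMR = 10(132.5) + 6.25(201) − 5(33) − 161 = 1325 + 1256.25 − 165 − 161 = 2255.25 kcal/day.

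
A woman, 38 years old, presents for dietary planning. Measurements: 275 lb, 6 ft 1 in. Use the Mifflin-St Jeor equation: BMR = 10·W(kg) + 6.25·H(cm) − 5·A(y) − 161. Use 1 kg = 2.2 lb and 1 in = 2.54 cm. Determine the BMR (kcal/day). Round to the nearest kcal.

Convert to metric: weight = 275 ÷ 2.2 = 125 kg; height = (6×12 + 1) × 2.54 = 73 × 2.54 = 185.42 cm.
Mifflin-St Jeor (female): BMR = 10(125) + 6.25(185.42) − 5(38) − 161 = 1250 + 1158.875 − 190 − 161 = 2057.875 kcal/day.

2058 kcal/day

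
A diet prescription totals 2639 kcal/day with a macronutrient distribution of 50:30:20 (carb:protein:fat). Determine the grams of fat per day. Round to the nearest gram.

Fat energy = 20% × 2639 = 527.8 kcal.
At 9 kcal/g: 527.8 ÷ 9 = 58.6444 g.

59 g/day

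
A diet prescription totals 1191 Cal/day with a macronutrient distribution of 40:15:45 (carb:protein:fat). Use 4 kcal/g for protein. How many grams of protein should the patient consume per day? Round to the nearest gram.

45 g/day

Protein energy = 15% × 1191 = 178.65 kcal.
At 4 kcal/g: 178.65 ÷ 4 = 44.6625 g.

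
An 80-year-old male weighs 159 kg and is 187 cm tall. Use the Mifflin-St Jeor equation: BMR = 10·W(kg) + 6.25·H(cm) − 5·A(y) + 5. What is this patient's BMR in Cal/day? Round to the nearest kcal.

2364 Cal/day

Mifflin-St Jeor (male): BMR = 10(159) + 6.25(187) − 5(80) + 5 = 1590 + 1168.75 − 400 + 5 = 2363.75 kcal/day.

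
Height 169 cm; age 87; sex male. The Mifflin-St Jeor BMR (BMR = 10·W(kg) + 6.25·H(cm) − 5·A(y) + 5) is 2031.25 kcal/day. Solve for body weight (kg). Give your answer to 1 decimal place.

2031.25 = 10·W + 6.25(169) − 5(87) + 5
10·W = 2031.25 − 626.25 = 1405, so W = 140.5 kg.

140.5 kg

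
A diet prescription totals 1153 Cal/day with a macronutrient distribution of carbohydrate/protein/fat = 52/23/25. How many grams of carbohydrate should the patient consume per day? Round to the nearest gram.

Carbohydrate energy = 52% × 1153 = 599.56 kcal.
At 4 kcal/g: 599.56 ÷ 4 = 149.89 g.

150 g/day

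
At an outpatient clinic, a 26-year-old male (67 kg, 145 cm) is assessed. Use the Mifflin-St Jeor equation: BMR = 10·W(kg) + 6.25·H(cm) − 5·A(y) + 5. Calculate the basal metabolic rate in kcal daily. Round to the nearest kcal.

1451 kcal daily

Mifflin-St Jeor (male): BMR = 10(67) + 6.25(145) − 5(26) + 5 = 670 + 906.25 − 130 + 5 = 1451.25 kcal/day.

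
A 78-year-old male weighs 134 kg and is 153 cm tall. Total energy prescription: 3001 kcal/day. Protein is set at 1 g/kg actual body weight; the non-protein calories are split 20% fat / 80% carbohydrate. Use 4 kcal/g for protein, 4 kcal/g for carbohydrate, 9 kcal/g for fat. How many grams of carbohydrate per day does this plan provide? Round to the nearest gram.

493 g/day

Protein = 1 × 134 = 134 g → 134 × 4 = 536 kcal.
Non-protein calories = 3001 − 536 = 2465 kcal.
Fat: 20% × 2465 = 493 kcal; carbohydrate: 1972 kcal.
Carbohydrate: 1972 kcal ÷ 4 kcal/g = 493 g.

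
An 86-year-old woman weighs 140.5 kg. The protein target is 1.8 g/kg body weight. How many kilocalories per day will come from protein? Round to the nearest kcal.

1012 kcal/day

Protein = 1.8 g/kg × 140.5 kg = 252.9 g/day.
Protein energy = 252.9 g × 4 kcal/g = 1011.6 kcal/day.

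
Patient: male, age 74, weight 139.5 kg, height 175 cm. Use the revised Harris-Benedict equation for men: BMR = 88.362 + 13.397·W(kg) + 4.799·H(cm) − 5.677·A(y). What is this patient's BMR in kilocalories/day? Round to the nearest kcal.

2377 kilocalories/day

Harris-Benedict: BMR = 88.362 + 13.397(139.5) + 4.799(175) − 5.677(74) = 2376.9705 kcal/day.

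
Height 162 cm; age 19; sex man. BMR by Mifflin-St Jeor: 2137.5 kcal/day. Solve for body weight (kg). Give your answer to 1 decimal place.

2137.5 = 10·W + 6.25(162) − 5(19) + 5
10·W = 2137.5 − 922.5 = 1215, so W = 121.5 kg.

121.5 kg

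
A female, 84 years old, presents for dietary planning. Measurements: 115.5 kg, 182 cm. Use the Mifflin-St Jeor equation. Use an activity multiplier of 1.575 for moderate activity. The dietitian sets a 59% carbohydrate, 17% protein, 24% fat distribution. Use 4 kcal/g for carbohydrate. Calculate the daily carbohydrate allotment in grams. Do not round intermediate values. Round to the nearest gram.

398 g/day

Mifflin-St Jeor (female): BMR = 10(115.5) + 6.25(182) − 5(84) − 161 = 1155 + 1137.5 − 420 − 161 = 1711.5 kcal/day.
TEE = 1711.5 × 1.575 = 2695.6125 kcal/day.
Carbohydrate energy = 59% × 2695.6125 = 1590.4114 kcal.
Carbohydrate = 1590.4114 ÷ 4 kcal/g = 397.6028 g.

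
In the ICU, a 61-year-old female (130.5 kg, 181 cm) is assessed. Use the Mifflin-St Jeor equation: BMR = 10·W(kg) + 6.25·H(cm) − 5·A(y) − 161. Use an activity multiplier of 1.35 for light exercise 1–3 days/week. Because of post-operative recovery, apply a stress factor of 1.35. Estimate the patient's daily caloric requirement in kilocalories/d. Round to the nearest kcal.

3591 kilocalories/d

Mifflin-St Jeor (female): BMR = 10(130.5) + 6.25(181) − 5(61) − 161 = 1305 + 1131.25 − 305 − 161 = 1970.25 kcal/day.
TEE = BMR × activity factor = 1970.25 × 1.35 = 2659.8375 kcal/day.
Apply stress factor: 2659.8375 × 1.35 = 3590.7806 kcal/day.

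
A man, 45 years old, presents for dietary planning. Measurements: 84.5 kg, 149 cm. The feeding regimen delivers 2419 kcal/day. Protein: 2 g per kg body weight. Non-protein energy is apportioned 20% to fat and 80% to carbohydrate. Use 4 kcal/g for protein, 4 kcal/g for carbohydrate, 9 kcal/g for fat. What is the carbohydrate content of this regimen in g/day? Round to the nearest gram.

Protein = 2 × 84.5 = 169 g → 169 × 4 = 676 kcal.
Non-protein calories = 2419 − 676 = 1743 kcal.
Fat: 20% × 1743 = 348.6 kcal; carbohydrate: 1394.4 kcal.
Carbohydrate: 1394.4 kcal ÷ 4 kcal/g = 348.6 g.

349 g/day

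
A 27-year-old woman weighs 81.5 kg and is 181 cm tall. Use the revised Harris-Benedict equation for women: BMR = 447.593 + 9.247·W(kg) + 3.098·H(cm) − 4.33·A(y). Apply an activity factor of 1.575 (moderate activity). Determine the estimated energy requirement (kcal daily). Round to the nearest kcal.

2591 kcal daily

Harris-Benedict: BMR = 447.593 + 9.247(81.5) + 3.098(181) − 4.33(27) = 1645.0515 kcal/day.
TEE = BMR × activity factor = 1645.0515 × 1.575 = 2590.9561 kcal/day.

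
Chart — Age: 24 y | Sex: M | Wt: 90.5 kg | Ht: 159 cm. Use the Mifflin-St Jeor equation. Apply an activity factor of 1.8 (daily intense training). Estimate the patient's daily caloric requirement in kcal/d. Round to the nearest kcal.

Mifflin-St Jeor (male): BMR = 10(90.5) + 6.25(159) − 5(24) + 5 = 905 + 993.75 − 120 + 5 = 1783.75 kcal/day.
TEE = BMR × activity factor = 1783.75 × 1.8 = 3210.75 kcal/day.

3211 kcal/d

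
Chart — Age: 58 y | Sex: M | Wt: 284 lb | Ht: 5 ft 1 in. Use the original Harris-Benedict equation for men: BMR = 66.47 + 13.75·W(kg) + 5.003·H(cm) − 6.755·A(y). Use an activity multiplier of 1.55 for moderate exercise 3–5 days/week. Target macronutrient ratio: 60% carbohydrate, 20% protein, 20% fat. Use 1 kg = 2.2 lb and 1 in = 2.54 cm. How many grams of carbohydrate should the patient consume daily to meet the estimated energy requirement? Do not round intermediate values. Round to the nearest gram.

Convert to metric: weight = 284 ÷ 2.2 = 129.0909 kg; height = (5×12 + 1) × 2.54 = 61 × 2.54 = 154.94 cm.
Harris-Benedict: BMR = 66.47 + 13.75(129.0909) + 5.003(154.94) − 6.755(58) = 2224.8448 kcal/day.
TEE = 2224.8448 × 1.55 = 3448.5095 kcal/day.
Carbohydrate energy = 60% × 3448.5095 = 2069.1057 kcal.
Carbohydrate = 2069.1057 ÷ 4 kcal/g = 517.2764 g.

517 g/day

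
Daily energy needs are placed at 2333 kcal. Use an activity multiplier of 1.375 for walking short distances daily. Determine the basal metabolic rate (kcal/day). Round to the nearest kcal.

BMR = TEE ÷ activity factor = 2333 ÷ 1.375 = 1696.7273 kcal/day.

1697 kcal/day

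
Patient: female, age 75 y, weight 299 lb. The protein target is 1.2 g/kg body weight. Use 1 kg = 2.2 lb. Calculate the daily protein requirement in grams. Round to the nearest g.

Weight in kg = 299 ÷ 2.2 = 135.9091 kg.
Protein = 1.2 g/kg × 135.9091 kg = 163.0909 g/day.

163 g/day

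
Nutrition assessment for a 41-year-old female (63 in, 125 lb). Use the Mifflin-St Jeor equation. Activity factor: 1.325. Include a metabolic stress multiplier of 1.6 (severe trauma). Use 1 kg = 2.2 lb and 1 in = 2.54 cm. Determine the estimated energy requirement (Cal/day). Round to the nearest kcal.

2549 Cal/day

Convert to metric: weight = 125 ÷ 2.2 = 56.8182 kg; height = 63 × 2.54 = 160.02 cm.
Mifflin-St Jeor (female): BMR = 10(56.8182) + 6.25(160.02) − 5(41) − 161 = 568.1818 + 1000.125 − 205 − 161 = 1202.3068 kcal/day.
TEE = BMR × activity factor = 1202.3068 × 1.325 = 1593.0565 kcal/day.
Apply stress factor: 1593.0565 × 1.6 = 2548.8905 kcal/day.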